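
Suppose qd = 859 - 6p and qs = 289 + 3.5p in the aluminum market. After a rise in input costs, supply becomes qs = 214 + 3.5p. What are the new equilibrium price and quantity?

Original equilibrium: p* = 60, q* = 499.
New equilibrium: 859 - 6p = 214 + 3.5p, so 645 = 9.5p and p' = 1290/19; q' = 859 − 6(1290/19) = 8581/19.

p' = 1290/19, q' = 8581/19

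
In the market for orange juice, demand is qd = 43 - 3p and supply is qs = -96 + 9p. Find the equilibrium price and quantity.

Set qd = qs: 43 - 3p = -96 + 9p.
139 = 12p, so p* = 139/12.
q* = 43 − 3(139/12) = 8.25.

p* = 139/12, q* = 8.25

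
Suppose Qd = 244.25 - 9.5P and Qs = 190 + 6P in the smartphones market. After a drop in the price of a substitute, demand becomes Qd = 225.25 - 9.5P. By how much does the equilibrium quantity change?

ΔQ = -228/31

Original equilibrium: P* = 3.5, Q* = 211.
New equilibrium: 225.25 - 9.5P = 190 + 6P, so 35.25 = 15.5P and P' = 141/62; Q' = 225.25 − 9.5(141/62) = 6313/31.
Change in quantity: 6313/31 − 211 = -228/31.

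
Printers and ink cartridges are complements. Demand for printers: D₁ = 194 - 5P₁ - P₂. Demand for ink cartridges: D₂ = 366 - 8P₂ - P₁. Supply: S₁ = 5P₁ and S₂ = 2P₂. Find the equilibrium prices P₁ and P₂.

P₁ = 1574/99, P₂ = 3466/99

Market 1: 194 - 5P₁ - P₂ = 5P₁ → 10P₁ + P₂ = 194.
Market 2: 10P₂ + P₁ = 366.
Eliminating P₂: 10×(1) − 1×(2) gives 99P₁ = 1574, so P₁ = 1574/99.
Back-substitute into (2): P₂ = (366 − 1×1574/99) / 10 = 3466/99.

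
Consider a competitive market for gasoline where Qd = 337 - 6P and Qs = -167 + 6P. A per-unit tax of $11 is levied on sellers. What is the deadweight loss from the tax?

Pre-tax equilibrium: P* = 42, Q* = 85.
Tax on sellers shifts supply to Qs = -167 + 6(P − 11) = -233 + 6P.
337 - 6P = -233 + 6P gives buyer price Pb = 47.5; sellers receive Ps = 47.5 − 11 = 36.5.
New quantity: Q = 337 − 6(47.5) = 52.
DWL = ½ × 11 × (85 − 52) = 181.5.

Deadweight loss = 181.5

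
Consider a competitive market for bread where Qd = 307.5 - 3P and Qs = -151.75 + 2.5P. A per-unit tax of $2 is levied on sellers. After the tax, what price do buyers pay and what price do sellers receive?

Buyers pay 1857/22, sellers receive 1813/22

Pre-tax equilibrium: P* = 83.5, Q* = 57.
Tax on sellers shifts supply to Qs = -151.75 + 2.5(P − 2) = -156.75 + 2.5P.
307.5 - 3P = -156.75 + 2.5P gives buyer price Pb = 1857/22; sellers receive Ps = 1857/22 − 2 = 1813/22.
New quantity: Q = 307.5 − 3(1857/22) = 597/11.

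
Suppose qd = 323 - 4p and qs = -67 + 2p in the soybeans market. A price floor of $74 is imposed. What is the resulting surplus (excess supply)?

Equilibrium price would be p* = 65, so the floor at 74 binds.
At p = 74: qd = 27, qs = 81.
Surplus = 81 − 27 = 54.

Surplus = 54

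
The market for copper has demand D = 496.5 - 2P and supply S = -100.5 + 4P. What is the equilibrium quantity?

Set D = S: 496.5 - 2P = -100.5 + 4P.
597 = 6P, so P* = 99.5.
Q* = 496.5 − 2(99.5) = 297.5.

Q* = 297.5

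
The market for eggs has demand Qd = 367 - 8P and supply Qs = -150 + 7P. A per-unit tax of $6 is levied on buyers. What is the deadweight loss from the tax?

Deadweight loss = 67.2

Pre-tax equilibrium: P* = 517/15, Q* = 1369/15.
Tax on buyers shifts demand to Qd = 367 − 8(P + 6) = 319 - 8P.
319 - 8P = -150 + 7P gives seller price Ps = 469/15; buyers pay Pb = 469/15 + 6 = 559/15.
New quantity: Q = 367 − 8(559/15) = 1033/15.
DWL = ½ × 6 × (1369/15 − 1033/15) = 67.2.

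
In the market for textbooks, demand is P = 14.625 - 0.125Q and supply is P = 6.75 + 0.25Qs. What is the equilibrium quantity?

Set the two price expressions equal: 14.625 - 0.125Q = 6.75 + 0.25Q.
7.875 = 0.375Q, so Q* = 21.
P* = 14.625 − (0.125)(21) = 12.

Q* = 21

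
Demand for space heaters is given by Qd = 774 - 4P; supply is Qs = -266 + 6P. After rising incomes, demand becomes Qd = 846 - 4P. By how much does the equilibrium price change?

ΔP = 7.2

Original equilibrium: P* = 104, Q* = 358.
New equilibrium: 846 - 4P = -266 + 6P, so 1112 = 10P and P' = 111.2; Q' = 846 − 4(111.2) = 401.2.
Change in price: 111.2 − 104 = 7.2.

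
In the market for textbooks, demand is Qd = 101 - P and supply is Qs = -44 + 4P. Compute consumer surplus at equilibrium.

Equilibrium: 101 - P = -44 + 4P gives P* = 29, Q* = 72.
Demand choke price (Qd = 0): P = 101.
CS = ½(101 − 29)(72) = 2592.

Consumer surplus = 2592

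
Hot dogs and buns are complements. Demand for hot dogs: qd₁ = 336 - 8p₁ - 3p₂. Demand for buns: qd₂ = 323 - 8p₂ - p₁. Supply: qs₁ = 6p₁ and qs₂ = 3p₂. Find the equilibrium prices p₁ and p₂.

p₁ = 2727/151, p₂ = 4186/151

Market 1: 336 - 8p₁ - 3p₂ = 6p₁ → 14p₁ + 3p₂ = 336.
Market 2: 11p₂ + p₁ = 323.
Eliminating p₂: 11×(1) − 3×(2) gives 151p₁ = 2727, so p₁ = 2727/151.
Back-substitute into (2): p₂ = (323 − 1×2727/151) / 11 = 4186/151.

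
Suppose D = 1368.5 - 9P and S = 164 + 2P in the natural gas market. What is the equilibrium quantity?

Q* = 383

Set D = S: 1368.5 - 9P = 164 + 2P.
1204.5 = 11P, so P* = 109.5.
Q* = 1368.5 − 9(109.5) = 383.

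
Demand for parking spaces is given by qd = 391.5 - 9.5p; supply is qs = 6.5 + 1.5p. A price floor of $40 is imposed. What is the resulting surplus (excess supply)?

Equilibrium price would be p* = 35, so the floor at 40 binds.
At p = 40: qd = 11.5, qs = 66.5.
Surplus = 66.5 − 11.5 = 55.

Surplus = 55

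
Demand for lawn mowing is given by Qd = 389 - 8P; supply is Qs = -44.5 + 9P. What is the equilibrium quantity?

Set Qd = Qs: 389 - 8P = -44.5 + 9P.
433.5 = 17P, so P* = 25.5.
Q* = 389 − 8(25.5) = 185.

Q* = 185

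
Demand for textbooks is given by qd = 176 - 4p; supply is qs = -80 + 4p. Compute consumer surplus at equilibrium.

Equilibrium: 176 - 4p = -80 + 4p gives p* = 32, q* = 48.
Demand choke price (qd = 0): p = 44.
CS = ½(44 − 32)(48) = 288.

Consumer surplus = 288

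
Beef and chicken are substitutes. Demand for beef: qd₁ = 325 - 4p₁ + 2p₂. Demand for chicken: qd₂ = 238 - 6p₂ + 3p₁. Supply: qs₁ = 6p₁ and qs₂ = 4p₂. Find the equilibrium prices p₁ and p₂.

Market 1: 325 - 4p₁ + 2p₂ = 6p₁ → 10p₁ - 2p₂ = 325.
Market 2: 10p₂ - 3p₁ = 238.
Eliminating p₂: 10×(1) + 2×(2) gives 94p₁ = 3726, so p₁ = 1863/47.
Back-substitute into (2): p₂ = (238 + 3×1863/47) / 10 = 3355/94.

p₁ = 1863/47, p₂ = 3355/94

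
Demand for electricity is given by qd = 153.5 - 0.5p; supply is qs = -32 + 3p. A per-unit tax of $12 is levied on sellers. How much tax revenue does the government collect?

Tax revenue = 10236/7

Pre-tax equilibrium: p* = 53, q* = 127.
Tax on sellers shifts supply to qs = -32 + 3(p − 12) = -68 + 3p.
153.5 - 0.5p = -68 + 3p gives buyer price pb = 443/7; sellers receive ps = 443/7 − 12 = 359/7.
New quantity: q = 153.5 − 0.5(443/7) = 853/7.
Revenue = 12 × 853/7 = 10236/7.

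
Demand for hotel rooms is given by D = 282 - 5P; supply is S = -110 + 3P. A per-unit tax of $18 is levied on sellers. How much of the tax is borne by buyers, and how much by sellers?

Buyers bear $6.75, sellers bear $11.25

Pre-tax equilibrium: P* = 49, Q* = 37.
Tax on sellers shifts supply to S = -110 + 3(P − 18) = -164 + 3P.
282 - 5P = -164 + 3P gives buyer price Pb = 55.75; sellers receive Ps = 55.75 − 18 = 37.75.
New quantity: Q = 282 − 5(55.75) = 3.25.
Buyer burden = 55.75 − 49 = 6.75; seller burden = 49 − 37.75 = 11.25.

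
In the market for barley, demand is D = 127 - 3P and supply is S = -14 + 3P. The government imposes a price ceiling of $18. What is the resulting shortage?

Equilibrium price would be P* = 23.5, so the ceiling at 18 binds.
At P = 18: D = 127 − 3(18) = 73, S = -14 + 3(18) = 40.
Shortage = 73 − 40 = 33.

Shortage = 33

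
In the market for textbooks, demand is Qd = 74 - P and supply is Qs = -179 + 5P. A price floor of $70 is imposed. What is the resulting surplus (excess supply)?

Surplus = 167

Equilibrium price would be P* = 253/6, so the floor at 70 binds.
At P = 70: Qd = 4, Qs = 171.
Surplus = 171 − 4 = 167.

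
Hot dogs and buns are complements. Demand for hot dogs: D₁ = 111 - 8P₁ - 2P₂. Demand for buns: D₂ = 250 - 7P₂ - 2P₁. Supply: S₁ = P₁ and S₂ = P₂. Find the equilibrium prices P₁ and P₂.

Market 1: 111 - 8P₁ - 2P₂ = P₁ → 9P₁ + 2P₂ = 111.
Market 2: 8P₂ + 2P₁ = 250.
Eliminating P₂: 8×(1) − 2×(2) gives 68P₁ = 388, so P₁ = 97/17.
Back-substitute into (2): P₂ = (250 − 2×97/17) / 8 = 507/17.

P₁ = 97/17, P₂ = 507/17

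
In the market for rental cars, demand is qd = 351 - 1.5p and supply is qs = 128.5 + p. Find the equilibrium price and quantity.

Set qd = qs: 351 - 1.5p = 128.5 + p.
222.5 = 2.5p, so p* = 89.
q* = 351 − 1.5(89) = 217.5.

p* = 89, q* = 217.5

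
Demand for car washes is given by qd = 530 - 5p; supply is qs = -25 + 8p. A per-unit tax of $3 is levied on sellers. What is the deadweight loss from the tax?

Pre-tax equilibrium: p* = 555/13, q* = 4115/13.
Tax on sellers shifts supply to qs = -25 + 8(p − 3) = -49 + 8p.
530 - 5p = -49 + 8p gives buyer price pb = 579/13; sellers receive ps = 579/13 − 3 = 540/13.
New quantity: q = 530 − 5(579/13) = 3995/13.
DWL = ½ × 3 × (4115/13 − 3995/13) = 180/13.

Deadweight loss = 180/13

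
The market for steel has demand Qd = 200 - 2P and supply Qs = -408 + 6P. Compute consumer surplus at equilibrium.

Equilibrium: 200 - 2P = -408 + 6P gives P* = 76, Q* = 48.
Demand choke price (Qd = 0): P = 100.
CS = ½(100 − 76)(48) = 576.

Consumer surplus = 576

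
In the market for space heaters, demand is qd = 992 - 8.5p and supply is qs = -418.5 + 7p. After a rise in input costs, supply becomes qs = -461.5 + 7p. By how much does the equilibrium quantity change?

Δq = -731/31

Original equilibrium: p* = 91, q* = 218.5.
New equilibrium: 992 - 8.5p = -461.5 + 7p, so 1453.5 = 15.5p and p' = 2907/31; q' = 992 − 8.5(2907/31) = 12085/62.
Change in quantity: 12085/62 − 218.5 = -731/31.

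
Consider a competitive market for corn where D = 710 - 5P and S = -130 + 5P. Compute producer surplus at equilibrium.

Equilibrium: 710 - 5P = -130 + 5P gives P* = 84, Q* = 290.
Supply starts at P = 26 (where S = 0).
PS = ½(84 − 26)(290) = 8410.

Producer surplus = 8410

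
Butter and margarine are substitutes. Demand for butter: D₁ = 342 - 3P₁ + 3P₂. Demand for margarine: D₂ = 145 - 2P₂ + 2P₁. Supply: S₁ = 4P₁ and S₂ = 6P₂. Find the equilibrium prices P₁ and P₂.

Market 1: 342 - 3P₁ + 3P₂ = 4P₁ → 7P₁ - 3P₂ = 342.
Market 2: 8P₂ - 2P₁ = 145.
Eliminating P₂: 8×(1) + 3×(2) gives 50P₁ = 3171, so P₁ = 63.42.
Back-substitute into (2): P₂ = (145 + 2×63.42) / 8 = 33.98.

P₁ = 63.42, P₂ = 33.98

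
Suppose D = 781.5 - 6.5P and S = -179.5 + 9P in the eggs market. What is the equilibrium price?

Set D = S: 781.5 - 6.5P = -179.5 + 9P.
961 = 15.5P, so P* = 62.
Q* = 781.5 − 6.5(62) = 378.5.

P* = 62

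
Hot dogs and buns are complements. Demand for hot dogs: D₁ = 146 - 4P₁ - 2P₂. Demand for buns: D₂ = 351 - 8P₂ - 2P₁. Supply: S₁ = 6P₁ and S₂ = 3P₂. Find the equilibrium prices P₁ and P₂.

P₁ = 452/53, P₂ = 1609/53

Market 1: 146 - 4P₁ - 2P₂ = 6P₁ → 10P₁ + 2P₂ = 146.
Market 2: 11P₂ + 2P₁ = 351.
Eliminating P₂: 11×(1) − 2×(2) gives 106P₁ = 904, so P₁ = 452/53.
Back-substitute into (2): P₂ = (351 − 2×452/53) / 11 = 1609/53.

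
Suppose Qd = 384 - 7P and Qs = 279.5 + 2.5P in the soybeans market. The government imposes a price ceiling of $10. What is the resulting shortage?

Equilibrium price would be P* = 11, so the ceiling at 10 binds.
At P = 10: Qd = 384 − 7(10) = 314, Qs = 279.5 + 2.5(10) = 304.5.
Shortage = 314 − 304.5 = 9.5.

Shortage = 9.5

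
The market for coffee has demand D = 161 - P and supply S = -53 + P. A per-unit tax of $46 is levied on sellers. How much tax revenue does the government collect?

Tax revenue = 1426

Pre-tax equilibrium: P* = 107, Q* = 54.
Tax on sellers shifts supply to S = -53 + 1(P − 46) = -99 + P.
161 - P = -99 + P gives buyer price Pb = 130; sellers receive Ps = 130 − 46 = 84.
New quantity: Q = 161 − 1(130) = 31.
Revenue = 46 × 31 = 1426.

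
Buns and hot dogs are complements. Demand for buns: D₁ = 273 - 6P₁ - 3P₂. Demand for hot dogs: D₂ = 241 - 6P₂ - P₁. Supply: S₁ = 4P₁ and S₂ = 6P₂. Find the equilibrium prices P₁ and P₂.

P₁ = 851/39, P₂ = 2137/117

Market 1: 273 - 6P₁ - 3P₂ = 4P₁ → 10P₁ + 3P₂ = 273.
Market 2: 12P₂ + P₁ = 241.
Eliminating P₂: 12×(1) − 3×(2) gives 117P₁ = 2553, so P₁ = 851/39.
Back-substitute into (2): P₂ = (241 − 1×851/39) / 12 = 2137/117.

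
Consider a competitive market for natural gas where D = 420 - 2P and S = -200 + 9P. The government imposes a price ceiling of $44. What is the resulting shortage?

Equilibrium price would be P* = 620/11, so the ceiling at 44 binds.
At P = 44: D = 420 − 2(44) = 332, S = -200 + 9(44) = 196.
Shortage = 332 − 196 = 136.

Shortage = 136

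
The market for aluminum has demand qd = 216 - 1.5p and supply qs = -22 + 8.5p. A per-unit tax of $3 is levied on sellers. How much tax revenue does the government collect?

Tax revenue = 529.425

Pre-tax equilibrium: p* = 23.8, q* = 180.3.
Tax on sellers shifts supply to qs = -22 + 8.5(p − 3) = -47.5 + 8.5p.
216 - 1.5p = -47.5 + 8.5p gives buyer price pb = 26.35; sellers receive ps = 26.35 − 3 = 23.35.
New quantity: q = 216 − 1.5(26.35) = 176.475.
Revenue = 3 × 176.475 = 529.425.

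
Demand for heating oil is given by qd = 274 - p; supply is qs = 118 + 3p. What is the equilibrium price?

p* = 39

Set qd = qs: 274 - p = 118 + 3p.
156 = 4p, so p* = 39.
q* = 274 − 1(39) = 235.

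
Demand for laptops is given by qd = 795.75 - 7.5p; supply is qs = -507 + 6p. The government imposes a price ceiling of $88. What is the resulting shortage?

Equilibrium price would be p* = 96.5, so the ceiling at 88 binds.
At p = 88: qd = 795.75 − 7.5(88) = 135.75, qs = -507 + 6(88) = 21.
Shortage = 135.75 − 21 = 114.75.

Shortage = 114.75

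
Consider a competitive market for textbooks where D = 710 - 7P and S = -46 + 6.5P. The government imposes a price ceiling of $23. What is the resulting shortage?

Equilibrium price would be P* = 56, so the ceiling at 23 binds.
At P = 23: D = 710 − 7(23) = 549, S = -46 + 6.5(23) = 103.5.
Shortage = 549 − 103.5 = 445.5.

Shortage = 445.5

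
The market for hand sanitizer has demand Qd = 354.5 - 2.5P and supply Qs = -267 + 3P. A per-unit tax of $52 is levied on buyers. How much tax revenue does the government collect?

Pre-tax equilibrium: P* = 113, Q* = 72.
Tax on buyers shifts demand to Qd = 354.5 − 2.5(P + 52) = 224.5 - 2.5P.
224.5 - 2.5P = -267 + 3P gives seller price Ps = 983/11; buyers pay Pb = 983/11 + 52 = 1555/11.
New quantity: Q = 354.5 − 2.5(1555/11) = 12/11.
Revenue = 52 × 12/11 = 624/11.

Tax revenue = 624/11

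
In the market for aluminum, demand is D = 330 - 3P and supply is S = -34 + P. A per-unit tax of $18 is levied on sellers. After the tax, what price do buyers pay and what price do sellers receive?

Buyers pay $95.5, sellers receive $77.5

Pre-tax equilibrium: P* = 91, Q* = 57.
Tax on sellers shifts supply to S = -34 + 1(P − 18) = -52 + P.
330 - 3P = -52 + P gives buyer price Pb = 95.5; sellers receive Ps = 95.5 − 18 = 77.5.
New quantity: Q = 330 − 3(95.5) = 43.5.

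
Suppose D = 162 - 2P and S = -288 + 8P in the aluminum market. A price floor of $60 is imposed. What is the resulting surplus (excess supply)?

Equilibrium price would be P* = 45, so the floor at 60 binds.
At P = 60: D = 42, S = 192.
Surplus = 192 − 42 = 150.

Surplus = 150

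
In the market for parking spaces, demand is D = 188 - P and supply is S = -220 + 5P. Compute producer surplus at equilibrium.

Equilibrium: 188 - P = -220 + 5P gives P* = 68, Q* = 120.
Supply starts at P = 44 (where S = 0).
PS = ½(68 − 44)(120) = 1440.

Producer surplus = 1440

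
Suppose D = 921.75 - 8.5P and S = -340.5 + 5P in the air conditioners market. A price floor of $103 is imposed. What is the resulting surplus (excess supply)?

Equilibrium price would be P* = 93.5, so the floor at 103 binds.
At P = 103: D = 46.25, S = 174.5.
Surplus = 174.5 − 46.25 = 128.25.

Surplus = 128.25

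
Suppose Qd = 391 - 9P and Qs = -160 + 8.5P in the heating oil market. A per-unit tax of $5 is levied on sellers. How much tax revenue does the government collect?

Pre-tax equilibrium: P* = 1102/35, Q* = 3767/35.
Tax on sellers shifts supply to Qs = -160 + 8.5(P − 5) = -202.5 + 8.5P.
391 - 9P = -202.5 + 8.5P gives buyer price Pb = 1187/35; sellers receive Ps = 1187/35 − 5 = 1012/35.
New quantity: Q = 391 − 9(1187/35) = 3002/35.
Revenue = 5 × 3002/35 = 3002/7.

Tax revenue = 3002/7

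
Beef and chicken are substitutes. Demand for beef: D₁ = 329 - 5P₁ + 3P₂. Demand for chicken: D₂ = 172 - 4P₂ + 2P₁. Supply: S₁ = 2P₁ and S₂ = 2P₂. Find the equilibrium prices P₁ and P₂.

Market 1: 329 - 5P₁ + 3P₂ = 2P₁ → 7P₁ - 3P₂ = 329.
Market 2: 6P₂ - 2P₁ = 172.
Eliminating P₂: 6×(1) + 3×(2) gives 36P₁ = 2490, so P₁ = 415/6.
Back-substitute into (2): P₂ = (172 + 2×415/6) / 6 = 931/18.

P₁ = 415/6, P₂ = 931/18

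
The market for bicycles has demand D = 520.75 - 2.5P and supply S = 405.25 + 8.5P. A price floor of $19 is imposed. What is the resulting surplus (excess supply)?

Surplus = 93.5

Equilibrium price would be P* = 10.5, so the floor at 19 binds.
At P = 19: D = 473.25, S = 566.75.
Surplus = 566.75 − 473.25 = 93.5.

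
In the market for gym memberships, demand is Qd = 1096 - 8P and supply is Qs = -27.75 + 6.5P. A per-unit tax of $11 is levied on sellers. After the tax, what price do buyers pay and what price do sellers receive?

Buyers pay 4781/58, sellers receive 4143/58

Pre-tax equilibrium: P* = 77.5, Q* = 476.
Tax on sellers shifts supply to Qs = -27.75 + 6.5(P − 11) = -99.25 + 6.5P.
1096 - 8P = -99.25 + 6.5P gives buyer price Pb = 4781/58; sellers receive Ps = 4781/58 − 11 = 4143/58.
New quantity: Q = 1096 − 8(4781/58) = 12660/29.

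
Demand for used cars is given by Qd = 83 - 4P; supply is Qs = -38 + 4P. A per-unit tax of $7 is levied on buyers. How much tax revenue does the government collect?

Pre-tax equilibrium: P* = 15.125, Q* = 22.5.
Tax on buyers shifts demand to Qd = 83 − 4(P + 7) = 55 - 4P.
55 - 4P = -38 + 4P gives seller price Ps = 11.625; buyers pay Pb = 11.625 + 7 = 18.625.
New quantity: Q = 83 − 4(18.625) = 8.5.
Revenue = 7 × 8.5 = 59.5.

Tax revenue = 59.5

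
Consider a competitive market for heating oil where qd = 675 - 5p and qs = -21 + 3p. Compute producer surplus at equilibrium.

Equilibrium: 675 - 5p = -21 + 3p gives p* = 87, q* = 240.
Supply starts at p = 7 (where qs = 0).
PS = ½(87 − 7)(240) = 9600.

Producer surplus = 9600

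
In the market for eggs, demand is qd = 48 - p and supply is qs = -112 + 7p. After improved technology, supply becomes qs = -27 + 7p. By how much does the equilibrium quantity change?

Δq = 10.625

Original equilibrium: p* = 20, q* = 28.
New equilibrium: 48 - p = -27 + 7p, so 75 = 8p and p' = 9.375; q' = 48 − 1(9.375) = 38.625.
Change in quantity: 38.625 − 28 = 10.625.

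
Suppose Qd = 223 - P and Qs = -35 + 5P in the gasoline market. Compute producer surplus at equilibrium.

Producer surplus = 3240

Equilibrium: 223 - P = -35 + 5P gives P* = 43, Q* = 180.
Supply starts at P = 7 (where Qs = 0).
PS = ½(43 − 7)(180) = 3240.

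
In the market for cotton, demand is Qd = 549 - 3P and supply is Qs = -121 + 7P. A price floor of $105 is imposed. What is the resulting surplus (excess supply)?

Surplus = 380

Equilibrium price would be P* = 67, so the floor at 105 binds.
At P = 105: Qd = 234, Qs = 614.
Surplus = 614 − 234 = 380.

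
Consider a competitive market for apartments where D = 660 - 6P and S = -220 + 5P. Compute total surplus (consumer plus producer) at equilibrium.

Equilibrium: 660 - 6P = -220 + 5P gives P* = 80, Q* = 180.
Demand choke price: P = 110; supply starts at P = 44.
CS = ½(110 − 80)(180) = 2700; PS = ½(80 − 44)(180) = 3240.

Total surplus = 5940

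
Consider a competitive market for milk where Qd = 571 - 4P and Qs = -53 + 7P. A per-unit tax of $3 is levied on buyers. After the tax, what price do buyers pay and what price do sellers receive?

Pre-tax equilibrium: P* = 624/11, Q* = 3785/11.
Tax on buyers shifts demand to Qd = 571 − 4(P + 3) = 559 - 4P.
559 - 4P = -53 + 7P gives seller price Ps = 612/11; buyers pay Pb = 612/11 + 3 = 645/11.
New quantity: Q = 571 − 4(645/11) = 3701/11.

Buyers pay 645/11, sellers receive 612/11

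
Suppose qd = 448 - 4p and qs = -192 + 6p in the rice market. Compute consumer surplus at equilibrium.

Equilibrium: 448 - 4p = -192 + 6p gives p* = 64, q* = 192.
Demand choke price (qd = 0): p = 112.
CS = ½(112 − 64)(192) = 4608.

Consumer surplus = 4608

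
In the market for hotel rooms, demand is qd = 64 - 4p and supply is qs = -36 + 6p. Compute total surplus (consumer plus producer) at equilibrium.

Equilibrium: 64 - 4p = -36 + 6p gives p* = 10, q* = 24.
Demand choke price: p = 16; supply starts at p = 6.
CS = ½(16 − 10)(24) = 72; PS = ½(10 − 6)(24) = 48.

Total surplus = 120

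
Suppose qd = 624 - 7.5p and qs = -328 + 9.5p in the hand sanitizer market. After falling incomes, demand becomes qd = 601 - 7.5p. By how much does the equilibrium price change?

Original equilibrium: p* = 56, q* = 204.
New equilibrium: 601 - 7.5p = -328 + 9.5p, so 929 = 17p and p' = 929/17; q' = 601 − 7.5(929/17) = 6499/34.
Change in price: 929/17 − 56 = -23/17.

Δp = -23/17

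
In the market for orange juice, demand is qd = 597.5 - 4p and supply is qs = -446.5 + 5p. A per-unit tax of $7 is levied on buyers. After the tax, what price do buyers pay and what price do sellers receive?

Pre-tax equilibrium: p* = 116, q* = 133.5.
Tax on buyers shifts demand to qd = 597.5 − 4(p + 7) = 569.5 - 4p.
569.5 - 4p = -446.5 + 5p gives seller price ps = 1016/9; buyers pay pb = 1016/9 + 7 = 1079/9.
New quantity: q = 597.5 − 4(1079/9) = 2123/18.

Buyers pay 1079/9, sellers receive 1016/9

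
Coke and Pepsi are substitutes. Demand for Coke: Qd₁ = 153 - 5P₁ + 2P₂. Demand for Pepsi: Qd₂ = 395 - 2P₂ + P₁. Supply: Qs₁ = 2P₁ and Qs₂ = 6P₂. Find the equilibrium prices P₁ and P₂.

Market 1: 153 - 5P₁ + 2P₂ = 2P₁ → 7P₁ - 2P₂ = 153.
Market 2: 8P₂ - P₁ = 395.
Eliminating P₂: 8×(1) + 2×(2) gives 54P₁ = 2014, so P₁ = 1007/27.
Back-substitute into (2): P₂ = (395 + 1×1007/27) / 8 = 1459/27.

P₁ = 1007/27, P₂ = 1459/27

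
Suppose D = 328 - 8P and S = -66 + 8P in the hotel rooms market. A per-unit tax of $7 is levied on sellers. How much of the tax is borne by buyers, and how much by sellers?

Pre-tax equilibrium: P* = 24.625, Q* = 131.
Tax on sellers shifts supply to S = -66 + 8(P − 7) = -122 + 8P.
328 - 8P = -122 + 8P gives buyer price Pb = 28.125; sellers receive Ps = 28.125 − 7 = 21.125.
New quantity: Q = 328 − 8(28.125) = 103.
Buyer burden = 28.125 − 24.625 = 3.5; seller burden = 24.625 − 21.125 = 3.5.

Buyers bear $3.5, sellers bear $3.5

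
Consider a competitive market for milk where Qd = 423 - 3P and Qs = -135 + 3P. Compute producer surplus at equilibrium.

Equilibrium: 423 - 3P = -135 + 3P gives P* = 93, Q* = 144.
Supply starts at P = 45 (where Qs = 0).
PS = ½(93 − 45)(144) = 3456.

Producer surplus = 3456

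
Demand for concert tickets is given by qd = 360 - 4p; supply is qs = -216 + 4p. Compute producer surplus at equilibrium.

Equilibrium: 360 - 4p = -216 + 4p gives p* = 72, q* = 72.
Supply starts at p = 54 (where qs = 0).
PS = ½(72 − 54)(72) = 648.

Producer surplus = 648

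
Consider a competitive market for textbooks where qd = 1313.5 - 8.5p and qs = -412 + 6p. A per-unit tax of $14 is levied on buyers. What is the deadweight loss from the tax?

Deadweight loss = 9996/29

Pre-tax equilibrium: p* = 119, q* = 302.
Tax on buyers shifts demand to qd = 1313.5 − 8.5(p + 14) = 1194.5 - 8.5p.
1194.5 - 8.5p = -412 + 6p gives seller price ps = 3213/29; buyers pay pb = 3213/29 + 14 = 3619/29.
New quantity: q = 1313.5 − 8.5(3619/29) = 7330/29.
DWL = ½ × 14 × (302 − 7330/29) = 9996/29.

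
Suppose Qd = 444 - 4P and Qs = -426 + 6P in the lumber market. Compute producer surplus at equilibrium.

Producer surplus = 768

Equilibrium: 444 - 4P = -426 + 6P gives P* = 87, Q* = 96.
Supply starts at P = 71 (where Qs = 0).
PS = ½(87 − 71)(96) = 768.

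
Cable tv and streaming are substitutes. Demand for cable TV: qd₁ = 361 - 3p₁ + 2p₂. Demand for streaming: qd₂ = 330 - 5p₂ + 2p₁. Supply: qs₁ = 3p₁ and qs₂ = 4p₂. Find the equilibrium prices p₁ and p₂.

p₁ = 78.18, p₂ = 54.04

Market 1: 361 - 3p₁ + 2p₂ = 3p₁ → 6p₁ - 2p₂ = 361.
Market 2: 9p₂ - 2p₁ = 330.
Eliminating p₂: 9×(1) + 2×(2) gives 50p₁ = 3909, so p₁ = 78.18.
Back-substitute into (2): p₂ = (330 + 2×78.18) / 9 = 54.04.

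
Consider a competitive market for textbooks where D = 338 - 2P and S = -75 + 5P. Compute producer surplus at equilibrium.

Equilibrium: 338 - 2P = -75 + 5P gives P* = 59, Q* = 220.
Supply starts at P = 15 (where S = 0).
PS = ½(59 − 15)(220) = 4840.

Producer surplus = 4840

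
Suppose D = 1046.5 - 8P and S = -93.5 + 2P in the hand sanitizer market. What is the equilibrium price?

Set D = S: 1046.5 - 8P = -93.5 + 2P.
1140 = 10P, so P* = 114.
Q* = 1046.5 − 8(114) = 134.5.

P* = 114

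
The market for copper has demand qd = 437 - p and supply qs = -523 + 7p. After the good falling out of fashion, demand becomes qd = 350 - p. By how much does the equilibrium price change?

Original equilibrium: p* = 120, q* = 317.
New equilibrium: 350 - p = -523 + 7p, so 873 = 8p and p' = 109.125; q' = 350 − 1(109.125) = 240.875.
Change in price: 109.125 − 120 = -10.875.

Δp = -10.875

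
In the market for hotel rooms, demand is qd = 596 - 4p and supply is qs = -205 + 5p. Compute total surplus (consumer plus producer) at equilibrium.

Equilibrium: 596 - 4p = -205 + 5p gives p* = 89, q* = 240.
Demand choke price: p = 149; supply starts at p = 41.
CS = ½(149 − 89)(240) = 7200; PS = ½(89 − 41)(240) = 5760.

Total surplus = 12960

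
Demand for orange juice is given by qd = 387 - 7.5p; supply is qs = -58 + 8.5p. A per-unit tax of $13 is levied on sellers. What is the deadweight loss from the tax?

Pre-tax equilibrium: p* = 27.8125, q* = 178.40625.
Tax on sellers shifts supply to qs = -58 + 8.5(p − 13) = -168.5 + 8.5p.
387 - 7.5p = -168.5 + 8.5p gives buyer price pb = 34.71875; sellers receive ps = 34.71875 − 13 = 21.71875.
New quantity: q = 387 − 7.5(34.71875) = 126.609375.
DWL = ½ × 13 × (178.40625 − 126.609375) = 336.6796875.

Deadweight loss = 336.6796875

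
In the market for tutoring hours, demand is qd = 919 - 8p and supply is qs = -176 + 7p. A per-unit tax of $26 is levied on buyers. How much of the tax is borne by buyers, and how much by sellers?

Pre-tax equilibrium: p* = 73, q* = 335.
Tax on buyers shifts demand to qd = 919 − 8(p + 26) = 711 - 8p.
711 - 8p = -176 + 7p gives seller price ps = 887/15; buyers pay pb = 887/15 + 26 = 1277/15.
New quantity: q = 919 − 8(1277/15) = 3569/15.
Buyer burden = 1277/15 − 73 = 182/15; seller burden = 73 − 887/15 = 208/15.

Buyers bear 182/15, sellers bear 208/15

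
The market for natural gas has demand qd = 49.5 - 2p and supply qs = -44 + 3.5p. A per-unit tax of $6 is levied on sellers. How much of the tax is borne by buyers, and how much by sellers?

Buyers bear 42/11, sellers bear 24/11

Pre-tax equilibrium: p* = 17, q* = 15.5.
Tax on sellers shifts supply to qs = -44 + 3.5(p − 6) = -65 + 3.5p.
49.5 - 2p = -65 + 3.5p gives buyer price pb = 229/11; sellers receive ps = 229/11 − 6 = 163/11.
New quantity: q = 49.5 − 2(229/11) = 173/22.
Buyer burden = 229/11 − 17 = 42/11; seller burden = 17 − 163/11 = 24/11.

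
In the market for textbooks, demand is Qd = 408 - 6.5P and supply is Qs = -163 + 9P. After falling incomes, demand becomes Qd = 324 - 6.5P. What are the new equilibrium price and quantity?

Original equilibrium: P* = 1142/31, Q* = 5225/31.
New equilibrium: 324 - 6.5P = -163 + 9P, so 487 = 15.5P and P' = 974/31; Q' = 324 − 6.5(974/31) = 3713/31.

P' = 974/31, Q' = 3713/31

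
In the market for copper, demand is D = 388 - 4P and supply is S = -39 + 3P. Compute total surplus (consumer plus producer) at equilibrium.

Total surplus = 6048

Equilibrium: 388 - 4P = -39 + 3P gives P* = 61, Q* = 144.
Demand choke price: P = 97; supply starts at P = 13.
CS = ½(97 − 61)(144) = 2592; PS = ½(61 − 13)(144) = 3456.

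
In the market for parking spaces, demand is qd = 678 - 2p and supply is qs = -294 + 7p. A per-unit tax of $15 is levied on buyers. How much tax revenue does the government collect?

Pre-tax equilibrium: p* = 108, q* = 462.
Tax on buyers shifts demand to qd = 678 − 2(p + 15) = 648 - 2p.
648 - 2p = -294 + 7p gives seller price ps = 314/3; buyers pay pb = 314/3 + 15 = 359/3.
New quantity: q = 678 − 2(359/3) = 1316/3.
Revenue = 15 × 1316/3 = 6580.

Tax revenue = 6580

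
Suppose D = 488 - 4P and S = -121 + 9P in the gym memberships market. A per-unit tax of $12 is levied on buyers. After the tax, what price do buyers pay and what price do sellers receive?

Pre-tax equilibrium: P* = 609/13, Q* = 3908/13.
Tax on buyers shifts demand to D = 488 − 4(P + 12) = 440 - 4P.
440 - 4P = -121 + 9P gives seller price Ps = 561/13; buyers pay Pb = 561/13 + 12 = 717/13.
New quantity: Q = 488 − 4(717/13) = 3476/13.

Buyers pay 717/13, sellers receive 561/13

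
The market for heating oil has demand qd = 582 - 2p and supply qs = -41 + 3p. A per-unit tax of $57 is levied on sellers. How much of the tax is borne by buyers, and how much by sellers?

Buyers bear $34.2, sellers bear $22.8

Pre-tax equilibrium: p* = 124.6, q* = 332.8.
Tax on sellers shifts supply to qs = -41 + 3(p − 57) = -212 + 3p.
582 - 2p = -212 + 3p gives buyer price pb = 158.8; sellers receive ps = 158.8 − 57 = 101.8.
New quantity: q = 582 − 2(158.8) = 264.4.
Buyer burden = 158.8 − 124.6 = 34.2; seller burden = 124.6 − 101.8 = 22.8.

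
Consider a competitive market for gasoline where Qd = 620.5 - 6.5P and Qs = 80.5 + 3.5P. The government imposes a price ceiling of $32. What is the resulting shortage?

Shortage = 220

Equilibrium price would be P* = 54, so the ceiling at 32 binds.
At P = 32: Qd = 620.5 − 6.5(32) = 412.5, Qs = 80.5 + 3.5(32) = 192.5.
Shortage = 412.5 − 192.5 = 220.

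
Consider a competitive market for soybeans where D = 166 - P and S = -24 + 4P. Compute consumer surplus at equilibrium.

Equilibrium: 166 - P = -24 + 4P gives P* = 38, Q* = 128.
Demand choke price (D = 0): P = 166.
CS = ½(166 − 38)(128) = 8192.

Consumer surplus = 8192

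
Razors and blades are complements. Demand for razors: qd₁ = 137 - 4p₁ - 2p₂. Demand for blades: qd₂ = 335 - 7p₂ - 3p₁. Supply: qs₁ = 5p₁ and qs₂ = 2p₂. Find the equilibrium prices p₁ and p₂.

Market 1: 137 - 4p₁ - 2p₂ = 5p₁ → 9p₁ + 2p₂ = 137.
Market 2: 9p₂ + 3p₁ = 335.
Eliminating p₂: 9×(1) − 2×(2) gives 75p₁ = 563, so p₁ = 563/75.
Back-substitute into (2): p₂ = (335 − 3×563/75) / 9 = 34.72.

p₁ = 563/75, p₂ = 34.72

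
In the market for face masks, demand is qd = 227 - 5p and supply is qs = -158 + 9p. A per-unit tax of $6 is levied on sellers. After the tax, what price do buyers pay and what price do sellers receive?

Buyers pay 439/14, sellers receive 355/14

Pre-tax equilibrium: p* = 27.5, q* = 89.5.
Tax on sellers shifts supply to qs = -158 + 9(p − 6) = -212 + 9p.
227 - 5p = -212 + 9p gives buyer price pb = 439/14; sellers receive ps = 439/14 − 6 = 355/14.
New quantity: q = 227 − 5(439/14) = 983/14.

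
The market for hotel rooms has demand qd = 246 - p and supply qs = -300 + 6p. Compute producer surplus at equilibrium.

Producer surplus = 2352

Equilibrium: 246 - p = -300 + 6p gives p* = 78, q* = 168.
Supply starts at p = 50 (where qs = 0).
PS = ½(78 − 50)(168) = 2352.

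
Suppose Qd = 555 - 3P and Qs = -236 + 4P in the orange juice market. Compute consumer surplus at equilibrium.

Consumer surplus = 7776

Equilibrium: 555 - 3P = -236 + 4P gives P* = 113, Q* = 216.
Demand choke price (Qd = 0): P = 185.
CS = ½(185 − 113)(216) = 7776.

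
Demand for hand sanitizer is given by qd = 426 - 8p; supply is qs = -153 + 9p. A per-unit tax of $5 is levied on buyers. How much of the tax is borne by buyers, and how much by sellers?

Buyers bear 45/17, sellers bear 40/17

Pre-tax equilibrium: p* = 579/17, q* = 2610/17.
Tax on buyers shifts demand to qd = 426 − 8(p + 5) = 386 - 8p.
386 - 8p = -153 + 9p gives seller price ps = 539/17; buyers pay pb = 539/17 + 5 = 624/17.
New quantity: q = 426 − 8(624/17) = 2250/17.
Buyer burden = 624/17 − 579/17 = 45/17; seller burden = 579/17 − 539/17 = 40/17.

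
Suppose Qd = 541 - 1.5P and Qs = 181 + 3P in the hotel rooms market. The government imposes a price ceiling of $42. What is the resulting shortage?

Shortage = 171

Equilibrium price would be P* = 80, so the ceiling at 42 binds.
At P = 42: Qd = 541 − 1.5(42) = 478, Qs = 181 + 3(42) = 307.
Shortage = 478 − 307 = 171.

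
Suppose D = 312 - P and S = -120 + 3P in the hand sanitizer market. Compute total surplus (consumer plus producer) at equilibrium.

Equilibrium: 312 - P = -120 + 3P gives P* = 108, Q* = 204.
Demand choke price: P = 312; supply starts at P = 40.
CS = ½(312 − 108)(204) = 20808; PS = ½(108 − 40)(204) = 6936.

Total surplus = 27744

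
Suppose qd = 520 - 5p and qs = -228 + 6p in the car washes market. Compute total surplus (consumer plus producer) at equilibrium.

Equilibrium: 520 - 5p = -228 + 6p gives p* = 68, q* = 180.
Demand choke price: p = 104; supply starts at p = 38.
CS = ½(104 − 68)(180) = 3240; PS = ½(68 − 38)(180) = 2700.

Total surplus = 5940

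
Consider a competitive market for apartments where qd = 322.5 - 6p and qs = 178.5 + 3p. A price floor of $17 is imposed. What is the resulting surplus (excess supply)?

Surplus = 9

Equilibrium price would be p* = 16, so the floor at 17 binds.
At p = 17: qd = 220.5, qs = 229.5.
Surplus = 229.5 − 220.5 = 9.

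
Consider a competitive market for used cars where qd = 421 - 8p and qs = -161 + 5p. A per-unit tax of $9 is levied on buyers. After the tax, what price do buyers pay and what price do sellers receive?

Buyers pay 627/13, sellers receive 510/13

Pre-tax equilibrium: p* = 582/13, q* = 817/13.
Tax on buyers shifts demand to qd = 421 − 8(p + 9) = 349 - 8p.
349 - 8p = -161 + 5p gives seller price ps = 510/13; buyers pay pb = 510/13 + 9 = 627/13.
New quantity: q = 421 − 8(627/13) = 457/13.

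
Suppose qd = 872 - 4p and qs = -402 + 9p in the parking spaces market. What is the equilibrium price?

Set qd = qs: 872 - 4p = -402 + 9p.
1274 = 13p, so p* = 98.
q* = 872 − 4(98) = 480.

p* = 98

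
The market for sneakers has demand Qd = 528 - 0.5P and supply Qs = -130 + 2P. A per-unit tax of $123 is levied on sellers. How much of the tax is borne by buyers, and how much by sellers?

Pre-tax equilibrium: P* = 263.2, Q* = 396.4.
Tax on sellers shifts supply to Qs = -130 + 2(P − 123) = -376 + 2P.
528 - 0.5P = -376 + 2P gives buyer price Pb = 361.6; sellers receive Ps = 361.6 − 123 = 238.6.
New quantity: Q = 528 − 0.5(361.6) = 347.2.
Buyer burden = 361.6 − 263.2 = 98.4; seller burden = 263.2 − 238.6 = 24.6.

Buyers bear $98.4, sellers bear $24.6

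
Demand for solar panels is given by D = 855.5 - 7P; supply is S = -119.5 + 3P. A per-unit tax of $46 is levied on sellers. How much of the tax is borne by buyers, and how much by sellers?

Buyers bear $13.8, sellers bear $32.2

Pre-tax equilibrium: P* = 97.5, Q* = 173.
Tax on sellers shifts supply to S = -119.5 + 3(P − 46) = -257.5 + 3P.
855.5 - 7P = -257.5 + 3P gives buyer price Pb = 111.3; sellers receive Ps = 111.3 − 46 = 65.3.
New quantity: Q = 855.5 − 7(111.3) = 76.4.
Buyer burden = 111.3 − 97.5 = 13.8; seller burden = 97.5 − 65.3 = 32.2.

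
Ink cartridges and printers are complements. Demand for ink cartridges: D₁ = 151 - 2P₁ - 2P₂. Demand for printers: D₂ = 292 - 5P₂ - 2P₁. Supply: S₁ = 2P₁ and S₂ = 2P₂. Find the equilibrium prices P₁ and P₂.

P₁ = 473/24, P₂ = 433/12

Market 1: 151 - 2P₁ - 2P₂ = 2P₁ → 4P₁ + 2P₂ = 151.
Market 2: 7P₂ + 2P₁ = 292.
Eliminating P₂: 7×(1) − 2×(2) gives 24P₁ = 473, so P₁ = 473/24.
Back-substitute into (2): P₂ = (292 − 2×473/24) / 7 = 433/12.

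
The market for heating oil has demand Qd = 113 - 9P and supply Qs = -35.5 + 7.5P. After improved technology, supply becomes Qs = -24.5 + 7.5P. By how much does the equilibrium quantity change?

Original equilibrium: P* = 9, Q* = 32.
New equilibrium: 113 - 9P = -24.5 + 7.5P, so 137.5 = 16.5P and P' = 25/3; Q' = 113 − 9(25/3) = 38.
Change in quantity: 38 − 32 = 6.

ΔQ = 6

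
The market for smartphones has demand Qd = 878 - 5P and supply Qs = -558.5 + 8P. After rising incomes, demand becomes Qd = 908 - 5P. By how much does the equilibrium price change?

Original equilibrium: P* = 110.5, Q* = 325.5.
New equilibrium: 908 - 5P = -558.5 + 8P, so 1466.5 = 13P and P' = 2933/26; Q' = 908 − 5(2933/26) = 8943/26.
Change in price: 2933/26 − 110.5 = 30/13.

ΔP = 30/13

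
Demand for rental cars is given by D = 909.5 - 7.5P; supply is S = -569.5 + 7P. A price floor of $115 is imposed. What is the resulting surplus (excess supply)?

Equilibrium price would be P* = 102, so the floor at 115 binds.
At P = 115: D = 47, S = 235.5.
Surplus = 235.5 − 47 = 188.5.

Surplus = 188.5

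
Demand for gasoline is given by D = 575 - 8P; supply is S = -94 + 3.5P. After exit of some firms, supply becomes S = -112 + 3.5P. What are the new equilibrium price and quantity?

Original equilibrium: P* = 1338/23, Q* = 2521/23.
New equilibrium: 575 - 8P = -112 + 3.5P, so 687 = 11.5P and P' = 1374/23; Q' = 575 − 8(1374/23) = 2233/23.

P' = 1374/23, Q' = 2233/23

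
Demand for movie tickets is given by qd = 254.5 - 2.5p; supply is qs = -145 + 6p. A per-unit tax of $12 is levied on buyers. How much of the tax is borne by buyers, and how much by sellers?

Buyers bear 144/17, sellers bear 60/17

Pre-tax equilibrium: p* = 47, q* = 137.
Tax on buyers shifts demand to qd = 254.5 − 2.5(p + 12) = 224.5 - 2.5p.
224.5 - 2.5p = -145 + 6p gives seller price ps = 739/17; buyers pay pb = 739/17 + 12 = 943/17.
New quantity: q = 254.5 − 2.5(943/17) = 1969/17.
Buyer burden = 943/17 − 47 = 144/17; seller burden = 47 − 739/17 = 60/17.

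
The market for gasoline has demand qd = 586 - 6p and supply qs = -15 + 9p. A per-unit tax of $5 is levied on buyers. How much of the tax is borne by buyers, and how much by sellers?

Pre-tax equilibrium: p* = 601/15, q* = 345.6.
Tax on buyers shifts demand to qd = 586 − 6(p + 5) = 556 - 6p.
556 - 6p = -15 + 9p gives seller price ps = 571/15; buyers pay pb = 571/15 + 5 = 646/15.
New quantity: q = 586 − 6(646/15) = 327.6.
Buyer burden = 646/15 − 601/15 = 3; seller burden = 601/15 − 571/15 = 2.

Buyers bear $3, sellers bear $2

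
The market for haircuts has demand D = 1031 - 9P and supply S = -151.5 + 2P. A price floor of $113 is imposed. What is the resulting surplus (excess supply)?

Surplus = 60.5

Equilibrium price would be P* = 107.5, so the floor at 113 binds.
At P = 113: D = 14, S = 74.5.
Surplus = 74.5 − 14 = 60.5.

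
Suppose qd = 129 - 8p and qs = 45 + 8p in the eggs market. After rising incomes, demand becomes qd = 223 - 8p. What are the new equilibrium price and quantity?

p' = 11.125, q' = 134

Original equilibrium: p* = 5.25, q* = 87.
New equilibrium: 223 - 8p = 45 + 8p, so 178 = 16p and p' = 11.125; q' = 223 − 8(11.125) = 134.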